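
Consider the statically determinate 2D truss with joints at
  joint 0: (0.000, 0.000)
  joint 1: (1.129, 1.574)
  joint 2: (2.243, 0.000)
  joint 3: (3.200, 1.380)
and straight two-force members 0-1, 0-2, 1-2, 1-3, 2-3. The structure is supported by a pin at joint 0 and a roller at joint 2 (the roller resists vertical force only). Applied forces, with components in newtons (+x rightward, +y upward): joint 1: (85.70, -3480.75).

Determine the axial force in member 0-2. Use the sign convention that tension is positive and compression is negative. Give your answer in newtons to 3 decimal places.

N=4 nodes, M=5 members, R=3 reactions → 2N=8, M+R=8
member 0 (0-1): L=1.9370, (cx,cy)=(0.5828,0.8126)
member 1 (0-2): L=2.2430, (cx,cy)=(1.0000,0.0000)
member 2 (1-2): L=1.9283, (cx,cy)=(0.5777,-0.8162)
member 3 (1-3): L=2.0801, (cx,cy)=(0.9956,-0.0933)
member 4 (2-3): L=1.6794, (cx,cy)=(0.5699,0.8217)
solve A·x = −loads:
  F[0-1] = -2053.4541 N (compression)
  F[0-2] = +1282.5528 N (tension)
  F[1-2] = -2220.0989 N (compression)
  F[1-3] = -0.0000 N (compression)
  F[2-3] = +0.0000 N (tension)
  Rx@0 = -85.7000 N
  Ry@0 = +1668.5973 N
  Ry@2 = +1812.1527 N

1282.553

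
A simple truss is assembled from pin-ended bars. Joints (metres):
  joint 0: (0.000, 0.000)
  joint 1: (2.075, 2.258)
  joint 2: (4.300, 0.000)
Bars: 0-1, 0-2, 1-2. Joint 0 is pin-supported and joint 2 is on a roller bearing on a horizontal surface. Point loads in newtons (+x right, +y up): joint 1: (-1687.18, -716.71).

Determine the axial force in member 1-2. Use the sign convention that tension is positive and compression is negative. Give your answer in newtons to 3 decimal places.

758.272

N=3 nodes, M=3 members, R=3 reactions → 2N=6, M+R=6
member 0 (0-1): L=3.0666, (cx,cy)=(0.6766,0.7363)
member 1 (0-2): L=4.3000, (cx,cy)=(1.0000,0.0000)
member 2 (1-2): L=3.1700, (cx,cy)=(0.7019,-0.7123)
solve A·x = −loads:
  F[0-1] = -1706.9088 N (compression)
  F[0-2] = -532.2179 N (compression)
  F[1-2] = +758.2719 N (tension)
  Rx@0 = +1687.1800 N
  Ry@0 = +1256.8214 N
  Ry@2 = -540.1114 N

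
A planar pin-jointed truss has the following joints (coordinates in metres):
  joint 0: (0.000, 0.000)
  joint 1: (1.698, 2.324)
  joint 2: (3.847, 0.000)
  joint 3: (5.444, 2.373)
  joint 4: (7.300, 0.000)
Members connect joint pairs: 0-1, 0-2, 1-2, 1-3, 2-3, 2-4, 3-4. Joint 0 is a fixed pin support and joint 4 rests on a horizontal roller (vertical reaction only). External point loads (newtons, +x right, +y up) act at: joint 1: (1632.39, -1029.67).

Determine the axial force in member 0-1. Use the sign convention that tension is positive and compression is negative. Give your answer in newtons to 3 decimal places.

-334.989

N=5 nodes, M=7 members, R=3 reactions → 2N=10, M+R=10
member 0 (0-1): L=2.8782, (cx,cy)=(0.5899,0.8074)
member 1 (0-2): L=3.8470, (cx,cy)=(1.0000,0.0000)
member 2 (1-2): L=3.1653, (cx,cy)=(0.6789,-0.7342)
member 3 (1-3): L=3.7463, (cx,cy)=(0.9999,0.0131)
member 4 (2-3): L=2.8603, (cx,cy)=(0.5583,0.8296)
member 5 (2-4): L=3.4530, (cx,cy)=(1.0000,0.0000)
member 6 (3-4): L=3.0126, (cx,cy)=(0.6161,-0.7877)
solve A·x = −loads:
  F[0-1] = -334.9894 N (compression)
  F[0-2] = +1830.0160 N (tension)
  F[1-2] = -1053.8734 N (compression)
  F[1-3] = -1114.6126 N (compression)
  F[2-3] = +932.6706 N (tension)
  F[2-4] = +593.7835 N (tension)
  F[3-4] = -963.8161 N (compression)
  Rx@0 = -1632.3900 N
  Ry@0 = +270.4845 N
  Ry@4 = +759.1855 N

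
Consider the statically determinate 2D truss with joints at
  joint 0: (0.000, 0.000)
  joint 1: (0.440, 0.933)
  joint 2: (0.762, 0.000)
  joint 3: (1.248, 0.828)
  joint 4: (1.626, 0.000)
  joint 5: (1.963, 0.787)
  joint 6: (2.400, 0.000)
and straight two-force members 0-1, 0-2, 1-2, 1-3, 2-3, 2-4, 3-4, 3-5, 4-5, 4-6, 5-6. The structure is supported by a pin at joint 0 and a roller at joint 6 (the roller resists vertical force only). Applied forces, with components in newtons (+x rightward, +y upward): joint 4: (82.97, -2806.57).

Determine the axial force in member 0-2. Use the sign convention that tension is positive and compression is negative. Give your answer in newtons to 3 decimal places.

509.821

N=7 nodes, M=11 members, R=3 reactions → 2N=14, M+R=14
member 0 (0-1): L=1.0315, (cx,cy)=(0.4265,0.9045)
member 1 (0-2): L=0.7620, (cx,cy)=(1.0000,0.0000)
member 2 (1-2): L=0.9870, (cx,cy)=(0.3262,-0.9453)
member 3 (1-3): L=0.8148, (cx,cy)=(0.9917,-0.1289)
member 4 (2-3): L=0.9601, (cx,cy)=(0.5062,0.8624)
member 5 (2-4): L=0.8640, (cx,cy)=(1.0000,0.0000)
member 6 (3-4): L=0.9102, (cx,cy)=(0.4153,-0.9097)
member 7 (3-5): L=0.7162, (cx,cy)=(0.9984,-0.0572)
member 8 (4-5): L=0.8561, (cx,cy)=(0.3936,0.9193)
member 9 (4-6): L=0.7740, (cx,cy)=(1.0000,0.0000)
member 10 (5-6): L=0.9002, (cx,cy)=(0.4855,-0.8743)
solve A·x = −loads:
  F[0-1] = -1000.7208 N (compression)
  F[0-2] = +509.8213 N (tension)
  F[1-2] = +1063.9021 N (tension)
  F[1-3] = -780.4467 N (compression)
  F[2-3] = -1166.1343 N (compression)
  F[2-4] = +1447.2071 N (tension)
  F[3-4] = +1110.0312 N (tension)
  F[3-5] = -1828.2229 N (compression)
  F[4-5] = +1954.5902 N (tension)
  F[4-6] = +1055.8249 N (tension)
  F[5-6] = -2174.9213 N (compression)
  Rx@0 = -82.9700 N
  Ry@0 = +905.1188 N
  Ry@6 = +1901.4512 N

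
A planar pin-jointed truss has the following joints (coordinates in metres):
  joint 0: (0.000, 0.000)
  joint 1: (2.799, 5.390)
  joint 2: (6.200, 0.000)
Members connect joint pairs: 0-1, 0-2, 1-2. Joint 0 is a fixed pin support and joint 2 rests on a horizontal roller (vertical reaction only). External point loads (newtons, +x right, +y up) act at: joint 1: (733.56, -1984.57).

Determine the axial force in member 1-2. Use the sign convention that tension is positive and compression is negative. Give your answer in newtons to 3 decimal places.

-1813.447

N=3 nodes, M=3 members, R=3 reactions → 2N=6, M+R=6
member 0 (0-1): L=6.0734, (cx,cy)=(0.4609,0.8875)
member 1 (0-2): L=6.2000, (cx,cy)=(1.0000,0.0000)
member 2 (1-2): L=6.3733, (cx,cy)=(0.5336,-0.8457)
solve A·x = −loads:
  F[0-1] = -508.0818 N (compression)
  F[0-2] = +967.7146 N (tension)
  F[1-2] = -1813.4466 N (compression)
  Rx@0 = -733.5600 N
  Ry@0 = +450.9087 N
  Ry@2 = +1533.6613 N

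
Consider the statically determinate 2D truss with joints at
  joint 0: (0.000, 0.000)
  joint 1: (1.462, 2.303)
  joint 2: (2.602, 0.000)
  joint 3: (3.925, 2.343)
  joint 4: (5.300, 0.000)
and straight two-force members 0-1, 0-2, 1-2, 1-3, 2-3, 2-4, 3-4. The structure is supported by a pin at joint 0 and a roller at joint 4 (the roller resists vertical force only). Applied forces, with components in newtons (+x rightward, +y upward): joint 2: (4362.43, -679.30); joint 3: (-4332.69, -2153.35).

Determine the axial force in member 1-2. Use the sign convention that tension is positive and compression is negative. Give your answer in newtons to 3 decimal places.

N=5 nodes, M=7 members, R=3 reactions → 2N=10, M+R=10
member 0 (0-1): L=2.7279, (cx,cy)=(0.5360,0.8442)
member 1 (0-2): L=2.6020, (cx,cy)=(1.0000,0.0000)
member 2 (1-2): L=2.5697, (cx,cy)=(0.4436,-0.8962)
member 3 (1-3): L=2.4633, (cx,cy)=(0.9999,0.0162)
member 4 (2-3): L=2.6907, (cx,cy)=(0.4917,0.8708)
member 5 (2-4): L=2.6980, (cx,cy)=(1.0000,0.0000)
member 6 (3-4): L=2.7167, (cx,cy)=(0.5061,-0.8625)
solve A·x = −loads:
  F[0-1] = -3340.0430 N (compression)
  F[0-2] = +1819.8363 N (tension)
  F[1-2] = +3089.1218 N (tension)
  F[1-3] = -3160.9397 N (compression)
  F[2-3] = -2399.2572 N (compression)
  F[2-4] = +7.5233 N (tension)
  F[3-4] = -14.8643 N (compression)
  Rx@0 = -29.7400 N
  Ry@0 = +2819.8302 N
  Ry@4 = +12.8198 N

3089.122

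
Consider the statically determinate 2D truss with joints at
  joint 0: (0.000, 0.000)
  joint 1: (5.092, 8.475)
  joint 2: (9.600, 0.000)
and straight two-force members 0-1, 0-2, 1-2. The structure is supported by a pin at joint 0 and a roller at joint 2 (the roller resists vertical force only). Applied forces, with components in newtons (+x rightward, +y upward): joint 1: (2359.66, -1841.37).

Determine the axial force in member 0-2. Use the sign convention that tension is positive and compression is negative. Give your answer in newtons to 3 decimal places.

N=3 nodes, M=3 members, R=3 reactions → 2N=6, M+R=6
member 0 (0-1): L=9.8871, (cx,cy)=(0.5150,0.8572)
member 1 (0-2): L=9.6000, (cx,cy)=(1.0000,0.0000)
member 2 (1-2): L=9.5994, (cx,cy)=(0.4696,-0.8829)
solve A·x = −loads:
  F[0-1] = +1421.4752 N (tension)
  F[0-2] = +1627.5772 N (tension)
  F[1-2] = -3465.7714 N (compression)
  Rx@0 = -2359.6600 N
  Ry@0 = -1218.4607 N
  Ry@2 = +3059.8307 N

1627.577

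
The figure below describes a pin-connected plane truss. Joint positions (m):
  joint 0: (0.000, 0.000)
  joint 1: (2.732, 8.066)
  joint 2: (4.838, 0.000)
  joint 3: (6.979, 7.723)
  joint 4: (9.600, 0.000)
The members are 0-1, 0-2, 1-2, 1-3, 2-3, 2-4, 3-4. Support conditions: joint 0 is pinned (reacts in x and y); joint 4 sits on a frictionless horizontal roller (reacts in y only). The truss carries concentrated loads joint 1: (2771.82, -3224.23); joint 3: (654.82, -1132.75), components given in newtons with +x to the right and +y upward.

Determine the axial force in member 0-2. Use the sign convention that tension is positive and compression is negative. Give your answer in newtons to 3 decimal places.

3345.431

N=5 nodes, M=7 members, R=3 reactions → 2N=10, M+R=10
member 0 (0-1): L=8.5161, (cx,cy)=(0.3208,0.9471)
member 1 (0-2): L=4.8380, (cx,cy)=(1.0000,0.0000)
member 2 (1-2): L=8.3364, (cx,cy)=(0.2526,-0.9676)
member 3 (1-3): L=4.2608, (cx,cy)=(0.9968,-0.0805)
member 4 (2-3): L=8.0143, (cx,cy)=(0.2671,0.9637)
member 5 (2-4): L=4.7620, (cx,cy)=(1.0000,0.0000)
member 6 (3-4): L=8.1556, (cx,cy)=(0.3214,-0.9470)
solve A·x = −loads:
  F[0-1] = +253.1428 N (tension)
  F[0-2] = +3345.4309 N (tension)
  F[1-2] = -3427.8143 N (compression)
  F[1-3] = -1830.5936 N (compression)
  F[2-3] = +3441.7166 N (tension)
  F[2-4] = +1560.0238 N (tension)
  F[3-4] = -4854.2477 N (compression)
  Rx@0 = -3426.6400 N
  Ry@0 = -239.7631 N
  Ry@4 = +4596.7431 N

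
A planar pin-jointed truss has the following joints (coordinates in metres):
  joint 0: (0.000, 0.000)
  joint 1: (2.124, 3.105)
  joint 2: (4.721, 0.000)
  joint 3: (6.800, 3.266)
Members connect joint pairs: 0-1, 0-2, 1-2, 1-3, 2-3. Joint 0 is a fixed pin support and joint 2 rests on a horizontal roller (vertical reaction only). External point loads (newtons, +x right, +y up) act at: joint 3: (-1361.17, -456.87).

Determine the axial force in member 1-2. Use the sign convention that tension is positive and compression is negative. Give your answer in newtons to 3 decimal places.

N=4 nodes, M=5 members, R=3 reactions → 2N=8, M+R=8
member 0 (0-1): L=3.7620, (cx,cy)=(0.5646,0.8254)
member 1 (0-2): L=4.7210, (cx,cy)=(1.0000,0.0000)
member 2 (1-2): L=4.0479, (cx,cy)=(0.6416,-0.7671)
member 3 (1-3): L=4.6788, (cx,cy)=(0.9994,0.0344)
member 4 (2-3): L=3.8716, (cx,cy)=(0.5370,0.8436)
solve A·x = −loads:
  F[0-1] = -897.1388 N (compression)
  F[0-2] = -854.6471 N (compression)
  F[1-2] = +916.2040 N (tension)
  F[1-3] = -1094.9789 N (compression)
  F[2-3] = -496.9149 N (compression)
  Rx@0 = +1361.1700 N
  Ry@0 = +740.4678 N
  Ry@2 = -283.5978 N

916.204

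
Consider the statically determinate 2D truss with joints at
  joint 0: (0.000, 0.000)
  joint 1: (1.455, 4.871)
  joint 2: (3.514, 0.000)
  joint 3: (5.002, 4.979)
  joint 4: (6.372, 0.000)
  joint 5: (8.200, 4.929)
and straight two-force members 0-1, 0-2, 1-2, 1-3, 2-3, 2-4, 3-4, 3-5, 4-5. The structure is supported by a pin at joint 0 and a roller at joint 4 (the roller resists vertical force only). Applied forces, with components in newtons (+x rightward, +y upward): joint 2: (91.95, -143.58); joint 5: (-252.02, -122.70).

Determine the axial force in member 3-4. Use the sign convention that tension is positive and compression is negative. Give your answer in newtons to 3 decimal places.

86.890

N=6 nodes, M=9 members, R=3 reactions → 2N=12, M+R=12
member 0 (0-1): L=5.0837, (cx,cy)=(0.2862,0.9582)
member 1 (0-2): L=3.5140, (cx,cy)=(1.0000,0.0000)
member 2 (1-2): L=5.2883, (cx,cy)=(0.3894,-0.9211)
member 3 (1-3): L=3.5486, (cx,cy)=(0.9995,0.0304)
member 4 (2-3): L=5.1966, (cx,cy)=(0.2863,0.9581)
member 5 (2-4): L=2.8580, (cx,cy)=(1.0000,0.0000)
member 6 (3-4): L=5.1640, (cx,cy)=(0.2653,-0.9642)
member 7 (3-5): L=3.1984, (cx,cy)=(0.9999,-0.0156)
member 8 (4-5): L=5.2571, (cx,cy)=(0.3477,0.9376)
solve A·x = −loads:
  F[0-1] = -233.9329 N (compression)
  F[0-2] = -93.1159 N (compression)
  F[1-2] = +238.0720 N (tension)
  F[1-3] = -159.7214 N (compression)
  F[2-3] = -79.0142 N (compression)
  F[2-4] = -69.7475 N (compression)
  F[3-4] = +86.8904 N (tension)
  F[3-5] = -205.3492 N (compression)
  F[4-5] = -134.2903 N (compression)
  Rx@0 = +160.0700 N
  Ry@0 = +224.1467 N
  Ry@4 = +42.1333 N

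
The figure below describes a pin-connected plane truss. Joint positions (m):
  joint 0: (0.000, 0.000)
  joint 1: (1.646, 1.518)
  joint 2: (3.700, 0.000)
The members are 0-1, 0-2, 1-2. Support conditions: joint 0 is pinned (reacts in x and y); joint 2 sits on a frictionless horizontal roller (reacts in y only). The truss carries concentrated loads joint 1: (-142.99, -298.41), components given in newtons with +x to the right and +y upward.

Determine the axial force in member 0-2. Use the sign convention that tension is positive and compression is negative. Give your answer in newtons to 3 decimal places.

100.248

N=3 nodes, M=3 members, R=3 reactions → 2N=6, M+R=6
member 0 (0-1): L=2.2391, (cx,cy)=(0.7351,0.6779)
member 1 (0-2): L=3.7000, (cx,cy)=(1.0000,0.0000)
member 2 (1-2): L=2.5541, (cx,cy)=(0.8042,-0.5943)
solve A·x = −loads:
  F[0-1] = -330.8853 N (compression)
  F[0-2] = +100.2476 N (tension)
  F[1-2] = -124.6537 N (compression)
  Rx@0 = +142.9900 N
  Ry@0 = +224.3224 N
  Ry@2 = +74.0876 N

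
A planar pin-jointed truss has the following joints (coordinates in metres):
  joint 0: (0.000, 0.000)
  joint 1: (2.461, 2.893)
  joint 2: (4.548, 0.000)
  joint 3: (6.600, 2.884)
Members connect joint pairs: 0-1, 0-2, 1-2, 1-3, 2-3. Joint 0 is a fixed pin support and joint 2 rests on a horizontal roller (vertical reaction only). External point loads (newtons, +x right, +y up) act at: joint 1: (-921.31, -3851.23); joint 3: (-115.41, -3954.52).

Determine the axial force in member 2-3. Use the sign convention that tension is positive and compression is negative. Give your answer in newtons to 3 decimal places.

N=4 nodes, M=5 members, R=3 reactions → 2N=8, M+R=8
member 0 (0-1): L=3.7982, (cx,cy)=(0.6479,0.7617)
member 1 (0-2): L=4.5480, (cx,cy)=(1.0000,0.0000)
member 2 (1-2): L=3.5672, (cx,cy)=(0.5851,-0.8110)
member 3 (1-3): L=4.1390, (cx,cy)=(1.0000,-0.0022)
member 4 (2-3): L=3.5395, (cx,cy)=(0.5797,0.8148)
solve A·x = −loads:
  F[0-1] = -843.2188 N (compression)
  F[0-2] = -490.3594 N (compression)
  F[1-2] = -3964.0349 N (compression)
  F[1-3] = +2694.1158 N (tension)
  F[2-3] = -4846.1665 N (compression)
  Rx@0 = +1036.7200 N
  Ry@0 = +642.2679 N
  Ry@2 = +7163.4821 N

-4846.166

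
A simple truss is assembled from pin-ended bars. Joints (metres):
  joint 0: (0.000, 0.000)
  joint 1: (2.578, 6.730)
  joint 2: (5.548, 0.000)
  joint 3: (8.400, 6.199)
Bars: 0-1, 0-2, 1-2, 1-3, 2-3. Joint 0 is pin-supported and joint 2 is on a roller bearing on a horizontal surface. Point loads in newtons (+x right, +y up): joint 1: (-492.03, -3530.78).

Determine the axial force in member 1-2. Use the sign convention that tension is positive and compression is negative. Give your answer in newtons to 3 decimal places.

N=4 nodes, M=5 members, R=3 reactions → 2N=8, M+R=8
member 0 (0-1): L=7.2069, (cx,cy)=(0.3577,0.9338)
member 1 (0-2): L=5.5480, (cx,cy)=(1.0000,0.0000)
member 2 (1-2): L=7.3562, (cx,cy)=(0.4037,-0.9149)
member 3 (1-3): L=5.8462, (cx,cy)=(0.9959,-0.0908)
member 4 (2-3): L=6.8236, (cx,cy)=(0.4180,0.9085)
solve A·x = −loads:
  F[0-1] = -2663.2036 N (compression)
  F[0-2] = +460.6358 N (tension)
  F[1-2] = -1140.9201 N (compression)
  F[1-3] = -0.0000 N (compression)
  F[2-3] = +0.0000 N (tension)
  Rx@0 = +492.0300 N
  Ry@0 = +2486.9824 N
  Ry@2 = +1043.7976 N

-1140.920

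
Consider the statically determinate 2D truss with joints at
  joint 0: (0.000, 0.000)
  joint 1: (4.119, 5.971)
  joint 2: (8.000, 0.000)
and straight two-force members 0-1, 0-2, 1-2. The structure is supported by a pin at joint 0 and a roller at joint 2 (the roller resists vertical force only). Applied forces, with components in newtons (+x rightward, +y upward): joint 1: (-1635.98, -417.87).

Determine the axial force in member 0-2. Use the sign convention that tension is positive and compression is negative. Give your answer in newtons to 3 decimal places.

-653.812

N=3 nodes, M=3 members, R=3 reactions → 2N=6, M+R=6
member 0 (0-1): L=7.2539, (cx,cy)=(0.5678,0.8231)
member 1 (0-2): L=8.0000, (cx,cy)=(1.0000,0.0000)
member 2 (1-2): L=7.1214, (cx,cy)=(0.5450,-0.8385)
solve A·x = −loads:
  F[0-1] = -1729.6778 N (compression)
  F[0-2] = -653.8122 N (compression)
  F[1-2] = +1199.7136 N (tension)
  Rx@0 = +1635.9800 N
  Ry@0 = +1423.7738 N
  Ry@2 = -1005.9038 N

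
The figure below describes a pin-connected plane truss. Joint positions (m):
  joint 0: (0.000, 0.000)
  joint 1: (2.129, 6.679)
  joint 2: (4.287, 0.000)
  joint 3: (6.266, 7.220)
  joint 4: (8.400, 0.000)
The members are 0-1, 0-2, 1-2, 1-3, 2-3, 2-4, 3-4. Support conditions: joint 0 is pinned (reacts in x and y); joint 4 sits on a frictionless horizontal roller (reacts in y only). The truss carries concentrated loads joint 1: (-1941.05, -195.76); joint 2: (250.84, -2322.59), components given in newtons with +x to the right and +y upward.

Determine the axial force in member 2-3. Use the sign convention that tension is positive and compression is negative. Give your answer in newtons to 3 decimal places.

N=5 nodes, M=7 members, R=3 reactions → 2N=10, M+R=10
member 0 (0-1): L=7.0101, (cx,cy)=(0.3037,0.9528)
member 1 (0-2): L=4.2870, (cx,cy)=(1.0000,0.0000)
member 2 (1-2): L=7.0190, (cx,cy)=(0.3075,-0.9516)
member 3 (1-3): L=4.1722, (cx,cy)=(0.9916,0.1297)
member 4 (2-3): L=7.4863, (cx,cy)=(0.2643,0.9644)
member 5 (2-4): L=4.1130, (cx,cy)=(1.0000,0.0000)
member 6 (3-4): L=7.5288, (cx,cy)=(0.2834,-0.9590)
solve A·x = −loads:
  F[0-1] = -2966.8863 N (compression)
  F[0-2] = -789.1545 N (compression)
  F[1-2] = +2789.9539 N (tension)
  F[1-3] = +183.7681 N (tension)
  F[2-3] = -344.4825 N (compression)
  F[2-4] = -91.1530 N (compression)
  F[3-4] = +321.5885 N (tension)
  Rx@0 = +1690.2100 N
  Ry@0 = +2826.7496 N
  Ry@4 = -308.3996 N

-344.483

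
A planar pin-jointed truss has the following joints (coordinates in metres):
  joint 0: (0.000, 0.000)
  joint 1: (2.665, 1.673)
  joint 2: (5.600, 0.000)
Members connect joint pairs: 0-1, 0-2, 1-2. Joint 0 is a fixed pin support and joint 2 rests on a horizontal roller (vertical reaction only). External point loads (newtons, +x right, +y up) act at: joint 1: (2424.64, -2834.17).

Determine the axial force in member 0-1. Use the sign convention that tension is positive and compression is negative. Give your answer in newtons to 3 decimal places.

N=3 nodes, M=3 members, R=3 reactions → 2N=6, M+R=6
member 0 (0-1): L=3.1466, (cx,cy)=(0.8469,0.5317)
member 1 (0-2): L=5.6000, (cx,cy)=(1.0000,0.0000)
member 2 (1-2): L=3.3783, (cx,cy)=(0.8688,-0.4952)
solve A·x = −loads:
  F[0-1] = -1431.3926 N (compression)
  F[0-2] = +3636.9482 N (tension)
  F[1-2] = -4186.3145 N (compression)
  Rx@0 = -2424.6400 N
  Ry@0 = +761.0475 N
  Ry@2 = +2073.1225 N

-1431.393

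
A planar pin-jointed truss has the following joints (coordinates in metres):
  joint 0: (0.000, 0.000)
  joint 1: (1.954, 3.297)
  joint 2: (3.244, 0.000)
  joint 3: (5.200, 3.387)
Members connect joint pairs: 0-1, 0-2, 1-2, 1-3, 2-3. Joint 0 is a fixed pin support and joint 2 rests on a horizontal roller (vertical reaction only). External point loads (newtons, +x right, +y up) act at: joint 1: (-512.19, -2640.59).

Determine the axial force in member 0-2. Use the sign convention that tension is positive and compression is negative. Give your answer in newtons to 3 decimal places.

N=4 nodes, M=5 members, R=3 reactions → 2N=8, M+R=8
member 0 (0-1): L=3.8325, (cx,cy)=(0.5098,0.8603)
member 1 (0-2): L=3.2440, (cx,cy)=(1.0000,0.0000)
member 2 (1-2): L=3.5404, (cx,cy)=(0.3644,-0.9313)
member 3 (1-3): L=3.2472, (cx,cy)=(0.9996,0.0277)
member 4 (2-3): L=3.9112, (cx,cy)=(0.5001,0.8660)
solve A·x = −loads:
  F[0-1] = -1825.7232 N (compression)
  F[0-2] = +418.6464 N (tension)
  F[1-2] = -1148.9677 N (compression)
  F[1-3] = -0.0000 N (compression)
  F[2-3] = +0.0000 N (tension)
  Rx@0 = +512.1900 N
  Ry@0 = +1570.6077 N
  Ry@2 = +1069.9823 N

418.646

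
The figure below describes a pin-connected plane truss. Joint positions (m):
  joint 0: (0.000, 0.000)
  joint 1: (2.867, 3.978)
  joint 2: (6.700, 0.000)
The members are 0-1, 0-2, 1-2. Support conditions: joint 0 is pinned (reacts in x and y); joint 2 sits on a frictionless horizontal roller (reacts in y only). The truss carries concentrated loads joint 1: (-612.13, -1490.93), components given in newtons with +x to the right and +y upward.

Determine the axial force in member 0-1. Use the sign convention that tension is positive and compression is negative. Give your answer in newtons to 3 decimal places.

N=3 nodes, M=3 members, R=3 reactions → 2N=6, M+R=6
member 0 (0-1): L=4.9035, (cx,cy)=(0.5847,0.8113)
member 1 (0-2): L=6.7000, (cx,cy)=(1.0000,0.0000)
member 2 (1-2): L=5.5242, (cx,cy)=(0.6939,-0.7201)
solve A·x = −loads:
  F[0-1] = -1499.3798 N (compression)
  F[0-2] = +264.5365 N (tension)
  F[1-2] = -381.2530 N (compression)
  Rx@0 = +612.1300 N
  Ry@0 = +1216.3862 N
  Ry@2 = +274.5438 N

-1499.380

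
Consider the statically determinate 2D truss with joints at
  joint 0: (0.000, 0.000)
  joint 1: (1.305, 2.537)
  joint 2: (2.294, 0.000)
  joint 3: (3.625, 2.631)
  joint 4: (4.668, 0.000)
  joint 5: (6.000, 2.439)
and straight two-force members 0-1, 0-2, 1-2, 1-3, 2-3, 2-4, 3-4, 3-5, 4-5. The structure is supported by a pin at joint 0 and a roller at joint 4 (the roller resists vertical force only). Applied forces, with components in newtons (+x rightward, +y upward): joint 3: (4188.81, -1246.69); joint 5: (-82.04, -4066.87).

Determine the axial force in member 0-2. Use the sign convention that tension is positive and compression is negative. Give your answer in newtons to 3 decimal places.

N=6 nodes, M=9 members, R=3 reactions → 2N=12, M+R=12
member 0 (0-1): L=2.8530, (cx,cy)=(0.4574,0.8893)
member 1 (0-2): L=2.2940, (cx,cy)=(1.0000,0.0000)
member 2 (1-2): L=2.7230, (cx,cy)=(0.3632,-0.9317)
member 3 (1-3): L=2.3219, (cx,cy)=(0.9992,0.0405)
member 4 (2-3): L=2.9485, (cx,cy)=(0.4514,0.8923)
member 5 (2-4): L=2.3740, (cx,cy)=(1.0000,0.0000)
member 6 (3-4): L=2.8302, (cx,cy)=(0.3685,-0.9296)
member 7 (3-5): L=2.3827, (cx,cy)=(0.9967,-0.0806)
member 8 (4-5): L=2.7790, (cx,cy)=(0.4793,0.8776)
solve A·x = −loads:
  F[0-1] = +3598.4941 N (tension)
  F[0-2] = +2460.7494 N (tension)
  F[1-2] = -3310.6432 N (compression)
  F[1-3] = +2850.8105 N (tension)
  F[2-3] = +3456.7998 N (tension)
  F[2-4] = -302.1518 N (compression)
  F[3-4] = -4961.4631 N (compression)
  F[3-5] = +2055.2216 N (tension)
  F[4-5] = -4445.1331 N (compression)
  Rx@0 = -4106.7700 N
  Ry@0 = -3199.9650 N
  Ry@4 = +8513.5250 N

2460.749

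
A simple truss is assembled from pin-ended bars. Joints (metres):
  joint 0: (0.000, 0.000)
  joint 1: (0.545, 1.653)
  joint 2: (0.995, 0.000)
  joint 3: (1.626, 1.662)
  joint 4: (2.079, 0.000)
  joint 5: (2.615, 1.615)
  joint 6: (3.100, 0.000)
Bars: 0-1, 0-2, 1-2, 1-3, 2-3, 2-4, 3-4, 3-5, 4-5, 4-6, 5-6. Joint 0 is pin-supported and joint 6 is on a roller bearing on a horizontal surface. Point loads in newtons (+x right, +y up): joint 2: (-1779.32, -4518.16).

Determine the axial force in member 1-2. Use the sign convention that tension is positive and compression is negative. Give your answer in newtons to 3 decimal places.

3163.731

N=7 nodes, M=11 members, R=3 reactions → 2N=14, M+R=14
member 0 (0-1): L=1.7405, (cx,cy)=(0.3131,0.9497)
member 1 (0-2): L=0.9950, (cx,cy)=(1.0000,0.0000)
member 2 (1-2): L=1.7132, (cx,cy)=(0.2627,-0.9649)
member 3 (1-3): L=1.0810, (cx,cy)=(1.0000,0.0083)
member 4 (2-3): L=1.7778, (cx,cy)=(0.3549,0.9349)
member 5 (2-4): L=1.0840, (cx,cy)=(1.0000,0.0000)
member 6 (3-4): L=1.7226, (cx,cy)=(0.2630,-0.9648)
member 7 (3-5): L=0.9901, (cx,cy)=(0.9989,-0.0475)
member 8 (4-5): L=1.7016, (cx,cy)=(0.3150,0.9491)
member 9 (4-6): L=1.0210, (cx,cy)=(1.0000,0.0000)
member 10 (5-6): L=1.6863, (cx,cy)=(0.2876,-0.9577)
solve A·x = −loads:
  F[0-1] = -3230.4268 N (compression)
  F[0-2] = -767.7972 N (compression)
  F[1-2] = +3163.7306 N (tension)
  F[1-3] = -1842.6128 N (compression)
  F[2-3] = +1567.5929 N (tension)
  F[2-4] = +1286.1436 N (tension)
  F[3-4] = -1458.6290 N (compression)
  F[3-5] = -903.5865 N (compression)
  F[4-5] = +1482.7734 N (tension)
  F[4-6] = +435.5041 N (tension)
  F[5-6] = -1514.1652 N (compression)
  Rx@0 = +1779.3200 N
  Ry@0 = +3067.9764 N
  Ry@6 = +1450.1836 N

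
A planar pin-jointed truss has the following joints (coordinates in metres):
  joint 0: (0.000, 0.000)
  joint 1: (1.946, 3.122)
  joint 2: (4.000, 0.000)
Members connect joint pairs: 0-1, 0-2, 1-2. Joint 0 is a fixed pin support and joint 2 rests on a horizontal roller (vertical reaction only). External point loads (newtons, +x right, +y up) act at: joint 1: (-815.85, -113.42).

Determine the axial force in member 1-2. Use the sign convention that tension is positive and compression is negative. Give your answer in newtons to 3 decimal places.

696.175

N=3 nodes, M=3 members, R=3 reactions → 2N=6, M+R=6
member 0 (0-1): L=3.6788, (cx,cy)=(0.5290,0.8486)
member 1 (0-2): L=4.0000, (cx,cy)=(1.0000,0.0000)
member 2 (1-2): L=3.7371, (cx,cy)=(0.5496,-0.8354)
solve A·x = −loads:
  F[0-1] = -818.9725 N (compression)
  F[0-2] = -382.6362 N (compression)
  F[1-2] = +696.1751 N (tension)
  Rx@0 = +815.8500 N
  Ry@0 = +695.0121 N
  Ry@2 = -581.5921 N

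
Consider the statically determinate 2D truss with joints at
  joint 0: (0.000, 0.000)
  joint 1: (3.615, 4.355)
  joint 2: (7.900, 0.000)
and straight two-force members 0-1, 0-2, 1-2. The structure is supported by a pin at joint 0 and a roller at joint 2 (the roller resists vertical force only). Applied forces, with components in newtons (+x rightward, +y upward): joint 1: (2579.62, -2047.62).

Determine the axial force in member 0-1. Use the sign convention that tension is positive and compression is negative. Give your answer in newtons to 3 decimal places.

N=3 nodes, M=3 members, R=3 reactions → 2N=6, M+R=6
member 0 (0-1): L=5.6599, (cx,cy)=(0.6387,0.7695)
member 1 (0-2): L=7.9000, (cx,cy)=(1.0000,0.0000)
member 2 (1-2): L=6.1096, (cx,cy)=(0.7014,-0.7128)
solve A·x = −loads:
  F[0-1] = +404.7262 N (tension)
  F[0-2] = +2321.1190 N (tension)
  F[1-2] = -3309.4785 N (compression)
  Rx@0 = -2579.6200 N
  Ry@0 = -311.4169 N
  Ry@2 = +2359.0369 N

404.726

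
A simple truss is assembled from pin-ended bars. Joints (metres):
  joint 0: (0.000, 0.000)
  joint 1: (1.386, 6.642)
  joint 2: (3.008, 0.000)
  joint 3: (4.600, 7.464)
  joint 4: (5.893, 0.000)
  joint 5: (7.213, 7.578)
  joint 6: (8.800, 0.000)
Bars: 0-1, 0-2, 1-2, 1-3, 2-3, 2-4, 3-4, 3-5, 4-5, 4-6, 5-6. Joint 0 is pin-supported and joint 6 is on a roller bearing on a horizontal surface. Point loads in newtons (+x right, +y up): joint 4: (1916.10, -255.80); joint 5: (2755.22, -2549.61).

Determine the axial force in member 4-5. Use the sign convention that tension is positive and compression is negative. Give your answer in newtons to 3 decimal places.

N=7 nodes, M=11 members, R=3 reactions → 2N=14, M+R=14
member 0 (0-1): L=6.7851, (cx,cy)=(0.2043,0.9789)
member 1 (0-2): L=3.0080, (cx,cy)=(1.0000,0.0000)
member 2 (1-2): L=6.8372, (cx,cy)=(0.2372,-0.9715)
member 3 (1-3): L=3.3175, (cx,cy)=(0.9688,0.2478)
member 4 (2-3): L=7.6319, (cx,cy)=(0.2086,0.9780)
member 5 (2-4): L=2.8850, (cx,cy)=(1.0000,0.0000)
member 6 (3-4): L=7.5752, (cx,cy)=(0.1707,-0.9853)
member 7 (3-5): L=2.6155, (cx,cy)=(0.9990,0.0436)
member 8 (4-5): L=7.6921, (cx,cy)=(0.1716,0.9852)
member 9 (4-6): L=2.9070, (cx,cy)=(1.0000,0.0000)
member 10 (5-6): L=7.7424, (cx,cy)=(0.2050,-0.9788)
solve A·x = −loads:
  F[0-1] = +1867.7020 N (tension)
  F[0-2] = +4289.8007 N (tension)
  F[1-2] = -1676.8719 N (compression)
  F[1-3] = +804.4121 N (tension)
  F[2-3] = +1665.6441 N (tension)
  F[2-4] = +3544.5419 N (tension)
  F[3-4] = -1792.1147 N (compression)
  F[3-5] = +1434.0358 N (tension)
  F[4-5] = +2052.0556 N (tension)
  F[4-6] = +970.4050 N (tension)
  F[5-6] = -4734.2517 N (compression)
  Rx@0 = -4671.3200 N
  Ry@0 = -1828.3199 N
  Ry@6 = +4633.7299 N

2052.056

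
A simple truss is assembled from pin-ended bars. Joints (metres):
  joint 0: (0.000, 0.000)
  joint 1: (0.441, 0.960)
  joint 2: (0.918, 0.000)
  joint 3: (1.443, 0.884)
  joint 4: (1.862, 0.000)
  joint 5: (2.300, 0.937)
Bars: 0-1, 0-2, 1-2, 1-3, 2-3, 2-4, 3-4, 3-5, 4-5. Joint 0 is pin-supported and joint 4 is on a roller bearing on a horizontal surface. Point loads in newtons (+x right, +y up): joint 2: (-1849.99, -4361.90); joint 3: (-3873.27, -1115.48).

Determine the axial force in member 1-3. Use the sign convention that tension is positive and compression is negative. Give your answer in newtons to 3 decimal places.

N=6 nodes, M=9 members, R=3 reactions → 2N=12, M+R=12
member 0 (0-1): L=1.0564, (cx,cy)=(0.4174,0.9087)
member 1 (0-2): L=0.9180, (cx,cy)=(1.0000,0.0000)
member 2 (1-2): L=1.0720, (cx,cy)=(0.4450,-0.8955)
member 3 (1-3): L=1.0049, (cx,cy)=(0.9971,-0.0756)
member 4 (2-3): L=1.0281, (cx,cy)=(0.5106,0.8598)
member 5 (2-4): L=0.9440, (cx,cy)=(1.0000,0.0000)
member 6 (3-4): L=0.9783, (cx,cy)=(0.4283,-0.9036)
member 7 (3-5): L=0.8586, (cx,cy)=(0.9981,0.0617)
member 8 (4-5): L=1.0343, (cx,cy)=(0.4235,0.9059)
solve A·x = −loads:
  F[0-1] = -4733.4165 N (compression)
  F[0-2] = -3747.3578 N (compression)
  F[1-2] = +5164.9884 N (tension)
  F[1-3] = -4286.4613 N (compression)
  F[2-3] = -306.5515 N (compression)
  F[2-4] = +557.4483 N (tension)
  F[3-4] = -1301.5187 N (compression)
  F[3-5] = +0.0000 N (tension)
  F[4-5] = -0.0000 N (compression)
  Rx@0 = +5723.2600 N
  Ry@0 = +4301.2838 N
  Ry@4 = +1176.0962 N

-4286.461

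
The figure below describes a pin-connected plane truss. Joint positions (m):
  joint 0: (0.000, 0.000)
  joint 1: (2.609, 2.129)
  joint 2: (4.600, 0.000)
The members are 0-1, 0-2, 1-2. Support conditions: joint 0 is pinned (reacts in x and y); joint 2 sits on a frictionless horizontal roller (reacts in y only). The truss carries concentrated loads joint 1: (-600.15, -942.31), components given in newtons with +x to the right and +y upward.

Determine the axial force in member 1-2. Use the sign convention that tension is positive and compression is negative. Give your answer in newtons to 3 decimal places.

-351.444

N=3 nodes, M=3 members, R=3 reactions → 2N=6, M+R=6
member 0 (0-1): L=3.3674, (cx,cy)=(0.7748,0.6322)
member 1 (0-2): L=4.6000, (cx,cy)=(1.0000,0.0000)
member 2 (1-2): L=2.9149, (cx,cy)=(0.6830,-0.7304)
solve A·x = −loads:
  F[0-1] = -1084.4414 N (compression)
  F[0-2] = +240.0502 N (tension)
  F[1-2] = -351.4444 N (compression)
  Rx@0 = +600.1500 N
  Ry@0 = +685.6214 N
  Ry@2 = +256.6886 N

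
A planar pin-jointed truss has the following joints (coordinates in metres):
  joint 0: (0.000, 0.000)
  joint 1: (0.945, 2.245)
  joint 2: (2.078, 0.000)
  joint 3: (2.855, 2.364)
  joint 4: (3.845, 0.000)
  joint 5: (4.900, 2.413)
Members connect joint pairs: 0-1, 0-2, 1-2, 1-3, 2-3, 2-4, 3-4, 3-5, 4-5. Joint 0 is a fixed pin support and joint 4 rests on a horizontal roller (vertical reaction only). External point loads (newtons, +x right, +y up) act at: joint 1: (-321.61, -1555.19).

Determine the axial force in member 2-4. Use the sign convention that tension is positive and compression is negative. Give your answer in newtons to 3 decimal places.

81.430

N=6 nodes, M=9 members, R=3 reactions → 2N=12, M+R=12
member 0 (0-1): L=2.4358, (cx,cy)=(0.3880,0.9217)
member 1 (0-2): L=2.0780, (cx,cy)=(1.0000,0.0000)
member 2 (1-2): L=2.5147, (cx,cy)=(0.4506,-0.8928)
member 3 (1-3): L=1.9137, (cx,cy)=(0.9981,0.0622)
member 4 (2-3): L=2.4884, (cx,cy)=(0.3122,0.9500)
member 5 (2-4): L=1.7670, (cx,cy)=(1.0000,0.0000)
member 6 (3-4): L=2.5629, (cx,cy)=(0.3863,-0.9224)
member 7 (3-5): L=2.0456, (cx,cy)=(0.9997,0.0240)
member 8 (4-5): L=2.6336, (cx,cy)=(0.4006,0.9163)
solve A·x = −loads:
  F[0-1] = -1476.3845 N (compression)
  F[0-2] = +251.1759 N (tension)
  F[1-2] = -228.1592 N (compression)
  F[1-3] = -148.6663 N (compression)
  F[2-3] = +214.4095 N (tension)
  F[2-4] = +81.4299 N (tension)
  F[3-4] = -210.8070 N (compression)
  F[3-5] = +0.0000 N (tension)
  F[4-5] = +0.0000 N (tension)
  Rx@0 = +321.6100 N
  Ry@0 = +1360.7452 N
  Ry@4 = +194.4448 N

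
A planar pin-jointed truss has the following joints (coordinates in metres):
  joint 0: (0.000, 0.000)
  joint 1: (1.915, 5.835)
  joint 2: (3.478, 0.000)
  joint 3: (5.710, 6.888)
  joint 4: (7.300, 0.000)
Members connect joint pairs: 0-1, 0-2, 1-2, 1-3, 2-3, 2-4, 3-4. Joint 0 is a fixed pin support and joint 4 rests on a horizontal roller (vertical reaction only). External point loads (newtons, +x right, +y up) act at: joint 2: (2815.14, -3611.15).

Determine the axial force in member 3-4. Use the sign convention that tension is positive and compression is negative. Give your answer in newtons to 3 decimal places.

N=5 nodes, M=7 members, R=3 reactions → 2N=10, M+R=10
member 0 (0-1): L=6.1412, (cx,cy)=(0.3118,0.9501)
member 1 (0-2): L=3.4780, (cx,cy)=(1.0000,0.0000)
member 2 (1-2): L=6.0407, (cx,cy)=(0.2587,-0.9659)
member 3 (1-3): L=3.9384, (cx,cy)=(0.9636,0.2674)
member 4 (2-3): L=7.2406, (cx,cy)=(0.3083,0.9513)
member 5 (2-4): L=3.8220, (cx,cy)=(1.0000,0.0000)
member 6 (3-4): L=7.0691, (cx,cy)=(0.2249,-0.9744)
solve A·x = −loads:
  F[0-1] = -1989.8777 N (compression)
  F[0-2] = +3435.6393 N (tension)
  F[1-2] = +1655.9928 N (tension)
  F[1-3] = -1088.6097 N (compression)
  F[2-3] = +2114.5245 N (tension)
  F[2-4] = +397.1515 N (tension)
  F[3-4] = -1765.7340 N (compression)
  Rx@0 = -2815.1400 N
  Ry@0 = +1890.6596 N
  Ry@4 = +1720.4904 N

-1765.734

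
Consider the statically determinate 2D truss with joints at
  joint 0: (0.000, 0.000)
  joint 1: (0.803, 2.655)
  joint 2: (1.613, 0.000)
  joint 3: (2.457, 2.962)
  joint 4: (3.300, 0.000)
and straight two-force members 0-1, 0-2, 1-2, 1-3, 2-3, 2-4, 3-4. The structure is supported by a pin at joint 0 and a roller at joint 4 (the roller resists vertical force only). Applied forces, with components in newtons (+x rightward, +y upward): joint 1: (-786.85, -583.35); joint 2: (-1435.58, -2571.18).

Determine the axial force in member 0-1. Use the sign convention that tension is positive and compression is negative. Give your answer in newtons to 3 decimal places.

N=5 nodes, M=7 members, R=3 reactions → 2N=10, M+R=10
member 0 (0-1): L=2.7738, (cx,cy)=(0.2895,0.9572)
member 1 (0-2): L=1.6130, (cx,cy)=(1.0000,0.0000)
member 2 (1-2): L=2.7758, (cx,cy)=(0.2918,-0.9565)
member 3 (1-3): L=1.6822, (cx,cy)=(0.9832,0.1825)
member 4 (2-3): L=3.0799, (cx,cy)=(0.2740,0.9617)
member 5 (2-4): L=1.6870, (cx,cy)=(1.0000,0.0000)
member 6 (3-4): L=3.0796, (cx,cy)=(0.2737,-0.9618)
solve A·x = −loads:
  F[0-1] = -2495.7471 N (compression)
  F[0-2] = -1499.9186 N (compression)
  F[1-2] = +1798.3346 N (tension)
  F[1-3] = -468.2914 N (compression)
  F[2-3] = +884.9915 N (tension)
  F[2-4] = +217.9088 N (tension)
  F[3-4] = -796.0588 N (compression)
  Rx@0 = +2222.4300 N
  Ry@0 = +2388.8765 N
  Ry@4 = +765.6535 N

-2495.747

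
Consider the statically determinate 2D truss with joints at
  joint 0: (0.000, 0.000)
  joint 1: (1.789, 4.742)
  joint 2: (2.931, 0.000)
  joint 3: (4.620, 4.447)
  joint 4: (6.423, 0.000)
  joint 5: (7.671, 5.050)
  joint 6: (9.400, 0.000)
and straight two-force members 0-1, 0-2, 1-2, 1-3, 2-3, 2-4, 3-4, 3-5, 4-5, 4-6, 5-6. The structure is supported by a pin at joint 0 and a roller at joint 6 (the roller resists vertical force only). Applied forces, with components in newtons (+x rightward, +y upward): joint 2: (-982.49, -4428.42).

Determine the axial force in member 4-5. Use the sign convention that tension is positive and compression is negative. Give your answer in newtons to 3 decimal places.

N=7 nodes, M=11 members, R=3 reactions → 2N=14, M+R=14
member 0 (0-1): L=5.0682, (cx,cy)=(0.3530,0.9356)
member 1 (0-2): L=2.9310, (cx,cy)=(1.0000,0.0000)
member 2 (1-2): L=4.8776, (cx,cy)=(0.2341,-0.9722)
member 3 (1-3): L=2.8463, (cx,cy)=(0.9946,-0.1036)
member 4 (2-3): L=4.7569, (cx,cy)=(0.3551,0.9348)
member 5 (2-4): L=3.4920, (cx,cy)=(1.0000,0.0000)
member 6 (3-4): L=4.7986, (cx,cy)=(0.3757,-0.9267)
member 7 (3-5): L=3.1100, (cx,cy)=(0.9810,0.1939)
member 8 (4-5): L=5.2019, (cx,cy)=(0.2399,0.9708)
member 9 (4-6): L=2.9770, (cx,cy)=(1.0000,0.0000)
member 10 (5-6): L=5.3378, (cx,cy)=(0.3239,-0.9461)
solve A·x = −loads:
  F[0-1] = -3257.2715 N (compression)
  F[0-2] = +167.2692 N (tension)
  F[1-2] = +3341.8293 N (tension)
  F[1-3] = -1942.6529 N (compression)
  F[2-3] = +1261.6849 N (tension)
  F[2-4] = +1484.2175 N (tension)
  F[3-4] = -1672.5081 N (compression)
  F[3-5] = -872.3534 N (compression)
  F[4-5] = +1596.5879 N (tension)
  F[4-6] = +472.7596 N (tension)
  F[5-6] = -1459.5078 N (compression)
  Rx@0 = +982.4900 N
  Ry@0 = +3047.6010 N
  Ry@6 = +1380.8190 N

1596.588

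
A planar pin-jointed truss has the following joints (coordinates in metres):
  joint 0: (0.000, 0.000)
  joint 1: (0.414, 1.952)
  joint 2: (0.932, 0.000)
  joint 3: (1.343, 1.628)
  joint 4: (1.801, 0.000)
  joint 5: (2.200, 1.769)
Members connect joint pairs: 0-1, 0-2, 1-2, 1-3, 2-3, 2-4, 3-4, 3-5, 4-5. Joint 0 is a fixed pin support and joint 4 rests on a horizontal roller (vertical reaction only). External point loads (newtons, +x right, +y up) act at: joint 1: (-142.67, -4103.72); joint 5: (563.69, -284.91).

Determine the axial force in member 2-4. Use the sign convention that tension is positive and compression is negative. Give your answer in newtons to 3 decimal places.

276.755

N=6 nodes, M=9 members, R=3 reactions → 2N=12, M+R=12
member 0 (0-1): L=1.9954, (cx,cy)=(0.2075,0.9782)
member 1 (0-2): L=0.9320, (cx,cy)=(1.0000,0.0000)
member 2 (1-2): L=2.0196, (cx,cy)=(0.2565,-0.9665)
member 3 (1-3): L=0.9839, (cx,cy)=(0.9442,-0.3293)
member 4 (2-3): L=1.6791, (cx,cy)=(0.2448,0.9696)
member 5 (2-4): L=0.8690, (cx,cy)=(1.0000,0.0000)
member 6 (3-4): L=1.6912, (cx,cy)=(0.2708,-0.9626)
member 7 (3-5): L=0.8685, (cx,cy)=(0.9867,0.1623)
member 8 (4-5): L=1.8134, (cx,cy)=(0.2200,0.9755)
solve A·x = −loads:
  F[0-1] = -2758.2445 N (compression)
  F[0-2] = +993.2872 N (tension)
  F[1-2] = -1431.6250 N (compression)
  F[1-3] = -66.0838 N (compression)
  F[2-3] = +1427.1469 N (tension)
  F[2-4] = +276.7549 N (tension)
  F[3-4] = -1348.5917 N (compression)
  F[3-5] = +660.9205 N (tension)
  F[4-5] = -402.0597 N (compression)
  Rx@0 = -421.0200 N
  Ry@0 = +2698.2259 N
  Ry@4 = +1690.4041 N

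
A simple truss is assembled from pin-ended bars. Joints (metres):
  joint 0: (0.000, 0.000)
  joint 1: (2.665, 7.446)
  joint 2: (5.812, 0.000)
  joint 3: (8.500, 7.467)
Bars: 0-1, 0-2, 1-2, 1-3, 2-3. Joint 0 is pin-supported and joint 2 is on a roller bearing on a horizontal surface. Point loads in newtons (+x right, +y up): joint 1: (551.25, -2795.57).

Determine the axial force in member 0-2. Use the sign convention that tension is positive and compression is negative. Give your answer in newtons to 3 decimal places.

N=4 nodes, M=5 members, R=3 reactions → 2N=8, M+R=8
member 0 (0-1): L=7.9085, (cx,cy)=(0.3370,0.9415)
member 1 (0-2): L=5.8120, (cx,cy)=(1.0000,0.0000)
member 2 (1-2): L=8.0837, (cx,cy)=(0.3893,-0.9211)
member 3 (1-3): L=5.8350, (cx,cy)=(1.0000,0.0036)
member 4 (2-3): L=7.9361, (cx,cy)=(0.3387,0.9409)
solve A·x = −loads:
  F[0-1] = -857.6369 N (compression)
  F[0-2] = +840.2540 N (tension)
  F[1-2] = -2158.3661 N (compression)
  F[1-3] = +0.0000 N (tension)
  F[2-3] = -0.0000 N (compression)
  Rx@0 = -551.2500 N
  Ry@0 = +807.4761 N
  Ry@2 = +1988.0939 N

840.254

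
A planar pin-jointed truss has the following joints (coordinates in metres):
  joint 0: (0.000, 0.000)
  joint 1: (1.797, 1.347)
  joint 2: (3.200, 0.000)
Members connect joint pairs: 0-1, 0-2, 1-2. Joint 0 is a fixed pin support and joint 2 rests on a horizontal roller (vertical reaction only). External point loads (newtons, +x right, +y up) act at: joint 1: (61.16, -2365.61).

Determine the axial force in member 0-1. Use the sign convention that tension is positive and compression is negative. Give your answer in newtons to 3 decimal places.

-1686.313

N=3 nodes, M=3 members, R=3 reactions → 2N=6, M+R=6
member 0 (0-1): L=2.2458, (cx,cy)=(0.8002,0.5998)
member 1 (0-2): L=3.2000, (cx,cy)=(1.0000,0.0000)
member 2 (1-2): L=1.9449, (cx,cy)=(0.7214,-0.6926)
solve A·x = −loads:
  F[0-1] = -1686.3134 N (compression)
  F[0-2] = +1410.4810 N (tension)
  F[1-2] = -1955.3175 N (compression)
  Rx@0 = -61.1600 N
  Ry@0 = +1011.4276 N
  Ry@2 = +1354.1824 N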